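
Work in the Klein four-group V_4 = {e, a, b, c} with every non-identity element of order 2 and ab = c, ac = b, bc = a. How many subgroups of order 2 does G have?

|G| = 4 and 2 | 4, so subgroups of order 2 are possible by Lagrange.
The subgroups of order 2 are: {e, a}; {e, b}; {e, c}.
So G has 3 subgroups of order 2.

3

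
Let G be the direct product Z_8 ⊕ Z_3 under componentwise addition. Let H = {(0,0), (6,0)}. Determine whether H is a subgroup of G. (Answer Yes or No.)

No

(6,0) ∈ H but its inverse (2,0) ∉ H, so H is not a subgroup.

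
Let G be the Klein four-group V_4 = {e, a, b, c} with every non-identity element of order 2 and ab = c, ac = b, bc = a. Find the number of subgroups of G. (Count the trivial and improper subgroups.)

|G| = 4, so by Lagrange every subgroup order divides 4. Divisors: 1, 2, 4.
Subgroups by order — order 1: 1; order 2: 3; order 4: 1.
Total: 1 + 3 + 1 = 5.

5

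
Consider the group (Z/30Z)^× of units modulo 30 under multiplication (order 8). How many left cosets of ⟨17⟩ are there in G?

2

|⟨17⟩| = 4 and |G| = 8.
By Lagrange, [G : H] = |G|/|H| = 8/4 = 2.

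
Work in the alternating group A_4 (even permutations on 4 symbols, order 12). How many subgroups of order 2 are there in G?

3

|G| = 12 and 2 | 12, so subgroups of order 2 are possible by Lagrange.
The subgroups of order 2 are: {e, (1 2)(3 4)}; {e, (1 3)(2 4)}; {e, (1 4)(2 3)}.
So G has 3 subgroups of order 2.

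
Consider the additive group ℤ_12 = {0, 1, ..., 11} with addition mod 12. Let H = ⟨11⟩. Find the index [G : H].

|⟨11⟩| = 12 and |G| = 12.
By Lagrange, [G : H] = |G|/|H| = 12/12 = 1.

1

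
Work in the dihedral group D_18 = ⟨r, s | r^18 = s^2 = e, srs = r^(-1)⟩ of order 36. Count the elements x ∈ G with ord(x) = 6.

2

The elements of order 6 are: r^3, r^15.
That's 2.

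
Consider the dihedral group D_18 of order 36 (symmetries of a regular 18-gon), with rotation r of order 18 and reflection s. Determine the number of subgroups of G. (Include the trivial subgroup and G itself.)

45

|G| = 36, so by Lagrange every subgroup order divides 36. Divisors: 1, 2, 3, 4, 6, 9, 12, 18, 36.
Subgroups by order — order 1: 1; order 2: 19; order 3: 1; order 4: 9; order 6: 7; order 9: 1; order 12: 3; order 18: 3; order 36: 1.
Total: 1 + 19 + 1 + 9 + 7 + 1 + 3 + 3 + 1 = 45.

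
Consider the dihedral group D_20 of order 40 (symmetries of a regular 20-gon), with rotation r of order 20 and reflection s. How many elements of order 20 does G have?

The elements of order 20 are: r, r^3, r^7, r^9, r^11, r^13, r^17, r^19.
That's 8.

8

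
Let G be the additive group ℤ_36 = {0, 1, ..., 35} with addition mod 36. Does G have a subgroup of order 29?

29 does not divide |G| = 36, so by Lagrange no subgroup of order 29 exists.

No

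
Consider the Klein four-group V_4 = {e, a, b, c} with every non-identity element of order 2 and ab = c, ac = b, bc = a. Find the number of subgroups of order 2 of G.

|G| = 4 and 2 | 4, so subgroups of order 2 are possible by Lagrange.
The subgroups of order 2 are: {e, a}; {e, b}; {e, c}.
So G has 3 subgroups of order 2.

3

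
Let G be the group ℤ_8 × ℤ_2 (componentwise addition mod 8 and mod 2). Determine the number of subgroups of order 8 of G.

|G| = 16 and 8 | 16, so subgroups of order 8 are possible by Lagrange.
The subgroups of order 8 are: {(0,0), (0,1), (2,0), (2,1), (4,0), (4,1), (6,0), (6,1)}; {(0,0), (1,0), (2,0), (3,0), (4,0), (5,0), (6,0), (7,0)}; {(0,0), (1,1), (2,0), (3,1), (4,0), (5,1), (6,0), (7,1)}.
So G has 3 subgroups of order 8.

3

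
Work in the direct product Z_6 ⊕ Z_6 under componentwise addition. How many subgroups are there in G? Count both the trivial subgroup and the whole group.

30

|G| = 36, so by Lagrange every subgroup order divides 36. Divisors: 1, 2, 3, 4, 6, 9, 12, 18, 36.
Subgroups by order — order 1: 1; order 2: 3; order 3: 4; order 4: 1; order 6: 12; order 9: 1; order 12: 4; order 18: 3; order 36: 1.
Total: 1 + 3 + 4 + 1 + 12 + 1 + 4 + 3 + 1 = 30.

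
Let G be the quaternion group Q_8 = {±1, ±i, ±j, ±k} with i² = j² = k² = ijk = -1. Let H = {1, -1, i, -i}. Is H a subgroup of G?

Yes

|H| = 4 divides |G| = 8, consistent with Lagrange.
H contains the identity, every element's inverse is in H, and H is closed under ·: it is a subgroup.
In fact H = ⟨-i⟩.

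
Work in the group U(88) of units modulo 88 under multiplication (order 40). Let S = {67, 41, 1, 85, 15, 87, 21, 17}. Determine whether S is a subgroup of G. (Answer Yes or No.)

No

17 ∈ S but its inverse 57 ∉ S, so S is not a subgroup.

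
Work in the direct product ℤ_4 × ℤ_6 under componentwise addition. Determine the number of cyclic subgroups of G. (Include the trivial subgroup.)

12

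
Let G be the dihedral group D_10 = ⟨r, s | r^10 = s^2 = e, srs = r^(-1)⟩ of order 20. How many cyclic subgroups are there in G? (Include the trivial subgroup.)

Each element a generates a cyclic subgroup ⟨a⟩; distinct elements may generate the same one (a cyclic group of order d has φ(d) generators).
Cyclic subgroups by order — order 1: 1; order 2: 11; order 5: 1; order 10: 1.
Total: 14.

14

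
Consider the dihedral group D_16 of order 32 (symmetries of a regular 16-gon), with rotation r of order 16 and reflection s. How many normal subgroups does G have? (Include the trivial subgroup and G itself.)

8

G has 36 subgroups. Checking conjugation-invariance by order — order 1: 1/1 normal; order 2: 1/17 normal; order 4: 1/9 normal; order 8: 1/5 normal; order 16: 3/3 normal; order 32: 1/1 normal.
Total normal subgroups: 8.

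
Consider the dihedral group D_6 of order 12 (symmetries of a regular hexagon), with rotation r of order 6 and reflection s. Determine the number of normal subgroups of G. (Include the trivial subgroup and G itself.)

7

G has 16 subgroups. Checking conjugation-invariance by order — order 1: 1/1 normal; order 2: 1/7 normal; order 3: 1/1 normal; order 4: 0/3 normal; order 6: 3/3 normal; order 12: 1/1 normal.
Total normal subgroups: 7.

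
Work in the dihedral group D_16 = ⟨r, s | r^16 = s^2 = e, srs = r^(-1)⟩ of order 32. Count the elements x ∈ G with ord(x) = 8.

The elements of order 8 are: r^2, r^6, r^10, r^14.
That's 4.

4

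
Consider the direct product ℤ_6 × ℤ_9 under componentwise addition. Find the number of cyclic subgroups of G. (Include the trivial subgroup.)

16

Group the elements of G by the cyclic subgroup they generate; each cyclic subgroup of order d accounts for φ(d) elements.
Cyclic subgroups by order — order 1: 1; order 2: 1; order 3: 4; order 6: 4; order 9: 3; order 18: 3.
Total: 16.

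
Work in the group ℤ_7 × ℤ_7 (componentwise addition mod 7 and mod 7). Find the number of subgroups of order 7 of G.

8

|G| = 49 and 7 | 49, so subgroups of order 7 are possible by Lagrange.
The subgroups of order 7 are: {(0,0), (0,1), (0,2), (0,3), (0,4), (0,5), (0,6)}; {(0,0), (1,0), (2,0), (3,0), (4,0), (5,0), (6,0)}; {(0,0), (1,1), (2,2), (3,3), (4,4), (5,5), (6,6)}; {(0,0), (1,2), (2,4), (3,6), (4,1), (5,3), (6,5)}; … (8 in all).
So G has 8 subgroups of order 7.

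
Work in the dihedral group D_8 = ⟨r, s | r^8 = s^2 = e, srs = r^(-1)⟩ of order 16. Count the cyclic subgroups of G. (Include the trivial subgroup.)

12

Each element a generates a cyclic subgroup ⟨a⟩; distinct elements may generate the same one (a cyclic group of order d has φ(d) generators).
Cyclic subgroups by order — order 1: 1; order 2: 9; order 4: 1; order 8: 1.
Total: 12.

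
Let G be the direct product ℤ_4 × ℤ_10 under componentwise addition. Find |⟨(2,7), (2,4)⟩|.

20

|⟨(2,7)⟩| = 10 and |⟨(2,4)⟩| = 10, so |H| is a multiple of lcm(10, 10) = 10 and divides |G| = 40.
Closing under the operation: H = {(0,0), (0,1), (0,2), (0,3), (0,4), (0,5), (0,6), (0,7), (0,8), (0,9), (2,0), (2,1), (2,2), (2,3), (2,4), (2,5), (2,6), (2,7), (2,8), (2,9)}, so |H| = 20.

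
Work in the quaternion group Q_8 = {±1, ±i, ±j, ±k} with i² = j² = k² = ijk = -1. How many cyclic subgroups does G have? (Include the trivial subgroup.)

A cyclic subgroup of order d is generated by each of its φ(d) elements of order d, so the cyclic subgroups of order d number (#elements of order d)/φ(d).
Cyclic subgroups by order — order 1: 1; order 2: 1; order 4: 3.
Total: 5.

5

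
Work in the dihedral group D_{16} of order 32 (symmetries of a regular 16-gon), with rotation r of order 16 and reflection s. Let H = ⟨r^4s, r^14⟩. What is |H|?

|⟨r^4s⟩| = 2 and |⟨r^14⟩| = 8, so |H| is a multiple of lcm(2, 8) = 8 and divides |G| = 32.
Closing under the operation: H = {e, r^2, r^4, r^6, r^8, r^10, r^12, r^14, s, r^2s, r^4s, r^6s, r^8s, r^10s, r^12s, r^14s}, so |H| = 16.

16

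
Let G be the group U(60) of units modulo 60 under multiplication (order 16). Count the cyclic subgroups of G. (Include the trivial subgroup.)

12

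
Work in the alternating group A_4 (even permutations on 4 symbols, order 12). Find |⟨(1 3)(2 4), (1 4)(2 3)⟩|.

4

|⟨(1 3)(2 4)⟩| = 2 and |⟨(1 4)(2 3)⟩| = 2, so |H| is a multiple of lcm(2, 2) = 2 and divides |G| = 12.
Closing under the operation: H = {e, (1 2)(3 4), (1 3)(2 4), (1 4)(2 3)}, so |H| = 4.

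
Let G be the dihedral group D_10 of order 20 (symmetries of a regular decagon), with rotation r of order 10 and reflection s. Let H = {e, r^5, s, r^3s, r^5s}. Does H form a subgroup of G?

No

Closure fails: s · r^3s = r^7 ∉ H. So H is not a subgroup.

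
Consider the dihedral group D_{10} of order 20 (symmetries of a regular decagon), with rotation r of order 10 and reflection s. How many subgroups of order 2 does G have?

11

|G| = 20 and 2 | 20, so subgroups of order 2 are possible by Lagrange.
The subgroups of order 2 are: {e, r^2s}; {e, r^3s}; {e, r^4s}; {e, r^5}; … (11 in all).
So G has 11 subgroups of order 2.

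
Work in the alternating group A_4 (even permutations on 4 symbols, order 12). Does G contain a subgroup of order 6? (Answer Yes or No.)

No

6 | 12, so Lagrange does not rule it out; but checking all subgroups of G, none has order 6.
(A_4 is the standard example that the converse of Lagrange fails.)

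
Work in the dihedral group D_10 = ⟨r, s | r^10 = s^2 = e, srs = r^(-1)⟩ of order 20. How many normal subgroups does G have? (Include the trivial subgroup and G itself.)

G has 22 subgroups. Checking conjugation-invariance by order — order 1: 1/1 normal; order 2: 1/11 normal; order 4: 0/5 normal; order 5: 1/1 normal; order 10: 3/3 normal; order 20: 1/1 normal.
Total normal subgroups: 7.

7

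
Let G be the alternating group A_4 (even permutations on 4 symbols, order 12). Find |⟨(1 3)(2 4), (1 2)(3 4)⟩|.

|⟨(1 3)(2 4)⟩| = 2 and |⟨(1 2)(3 4)⟩| = 2, so |H| is a multiple of lcm(2, 2) = 2 and divides |G| = 12.
Closing under the operation: H = {e, (1 2)(3 4), (1 3)(2 4), (1 4)(2 3)}, so |H| = 4.

4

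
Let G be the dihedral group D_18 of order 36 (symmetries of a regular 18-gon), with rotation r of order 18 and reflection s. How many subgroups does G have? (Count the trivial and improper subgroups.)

45

|G| = 36, so by Lagrange every subgroup order divides 36. Divisors: 1, 2, 3, 4, 6, 9, 12, 18, 36.
Subgroups by order — order 1: 1; order 2: 19; order 3: 1; order 4: 9; order 6: 7; order 9: 1; order 12: 3; order 18: 3; order 36: 1.
Total: 1 + 19 + 1 + 9 + 7 + 1 + 3 + 3 + 1 = 45.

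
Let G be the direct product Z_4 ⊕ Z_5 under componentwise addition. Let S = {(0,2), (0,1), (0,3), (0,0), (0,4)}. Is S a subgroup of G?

|S| = 5 divides |G| = 20, consistent with Lagrange.
S contains the identity, every element's inverse is in S, and S is closed under +: it is a subgroup.
In fact S = ⟨(0,1)⟩.

Yes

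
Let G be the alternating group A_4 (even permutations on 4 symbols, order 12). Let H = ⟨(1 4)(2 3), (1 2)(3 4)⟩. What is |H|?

4

|⟨(1 4)(2 3)⟩| = 2 and |⟨(1 2)(3 4)⟩| = 2, so |H| is a multiple of lcm(2, 2) = 2 and divides |G| = 12.
Closing under the operation: H = {e, (1 2)(3 4), (1 3)(2 4), (1 4)(2 3)}, so |H| = 4.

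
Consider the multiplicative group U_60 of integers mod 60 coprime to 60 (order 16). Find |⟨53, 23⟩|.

8

|⟨53⟩| = 4 and |⟨23⟩| = 4, so |H| is a multiple of lcm(4, 4) = 4 and divides |G| = 16.
Closing under the operation: H = {1, 17, 19, 23, 31, 47, 49, 53}, so |H| = 8.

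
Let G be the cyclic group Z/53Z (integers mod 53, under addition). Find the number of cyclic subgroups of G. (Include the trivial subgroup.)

2

Group the elements of G by the cyclic subgroup they generate; each cyclic subgroup of order d accounts for φ(d) elements.
Cyclic subgroups by order — order 1: 1; order 53: 1.
Total: 2.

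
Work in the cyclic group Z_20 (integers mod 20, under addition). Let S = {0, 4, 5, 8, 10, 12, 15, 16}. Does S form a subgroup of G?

|S| = 8 does not divide |G| = 20, so by Lagrange S is not a subgroup.

No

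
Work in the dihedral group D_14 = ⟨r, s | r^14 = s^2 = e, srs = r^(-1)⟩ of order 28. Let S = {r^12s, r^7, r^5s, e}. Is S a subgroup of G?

|S| = 4 divides |G| = 28, consistent with Lagrange.
S contains the identity, every element's inverse is in S, and S is closed under ·: it is a subgroup.

Yes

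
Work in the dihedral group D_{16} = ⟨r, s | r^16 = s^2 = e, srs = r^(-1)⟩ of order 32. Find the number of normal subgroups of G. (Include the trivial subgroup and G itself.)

8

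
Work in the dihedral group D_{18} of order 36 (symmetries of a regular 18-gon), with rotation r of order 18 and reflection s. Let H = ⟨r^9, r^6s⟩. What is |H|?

4

|⟨r^9⟩| = 2 and |⟨r^6s⟩| = 2, so |H| is a multiple of lcm(2, 2) = 2 and divides |G| = 36.
Closing under the operation: H = {e, r^9, r^6s, r^15s}, so |H| = 4.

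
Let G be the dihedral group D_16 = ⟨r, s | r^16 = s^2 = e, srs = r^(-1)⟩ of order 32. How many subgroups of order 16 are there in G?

3

|G| = 32 and 16 | 32, so subgroups of order 16 are possible by Lagrange.
The subgroups of order 16 are: {e, r, r^2, r^3, r^4, r^5, r^6, r^7, r^8, r^9, r^10, r^11, r^12, r^13, r^14, r^15}; {e, r^2, r^4, r^6, r^8, r^10, r^12, r^14, s, r^2s, r^4s, r^6s, r^8s, r^10s, r^12s, r^14s}; {e, r^2, r^4, r^6, r^8, r^10, r^12, r^14, rs, r^3s, r^5s, r^7s, r^9s, r^11s, r^13s, r^15s}.
So G has 3 subgroups of order 16.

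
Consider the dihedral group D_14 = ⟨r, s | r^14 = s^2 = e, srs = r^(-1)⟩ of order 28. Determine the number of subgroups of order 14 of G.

|G| = 28 and 14 | 28, so subgroups of order 14 are possible by Lagrange.
The subgroups of order 14 are: {e, r, r^2, r^3, r^4, r^5, r^6, r^7, r^8, r^9, r^10, r^11, r^12, r^13}; {e, r^2, r^4, r^6, r^8, r^10, r^12, s, r^2s, r^4s, r^6s, r^8s, r^10s, r^12s}; {e, r^2, r^4, r^6, r^8, r^10, r^12, rs, r^3s, r^5s, r^7s, r^9s, r^11s, r^13s}.
So G has 3 subgroups of order 14.

3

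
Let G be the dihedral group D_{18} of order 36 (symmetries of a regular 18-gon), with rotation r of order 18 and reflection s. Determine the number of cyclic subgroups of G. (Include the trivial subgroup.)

Group the elements of G by the cyclic subgroup they generate; each cyclic subgroup of order d accounts for φ(d) elements.
Cyclic subgroups by order — order 1: 1; order 2: 19; order 3: 1; order 6: 1; order 9: 1; order 18: 1.
Total: 24.

24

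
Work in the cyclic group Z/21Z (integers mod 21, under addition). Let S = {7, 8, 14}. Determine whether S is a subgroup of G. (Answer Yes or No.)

No

The identity 0 ∉ S, so S is not a subgroup.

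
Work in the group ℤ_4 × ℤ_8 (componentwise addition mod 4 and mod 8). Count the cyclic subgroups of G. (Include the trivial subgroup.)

14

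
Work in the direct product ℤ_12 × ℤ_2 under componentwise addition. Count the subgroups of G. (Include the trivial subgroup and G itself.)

16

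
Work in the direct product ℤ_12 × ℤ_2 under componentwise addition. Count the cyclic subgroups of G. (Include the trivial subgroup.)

12

Each element a generates a cyclic subgroup ⟨a⟩; distinct elements may generate the same one (a cyclic group of order d has φ(d) generators).
Cyclic subgroups by order — order 1: 1; order 2: 3; order 3: 1; order 4: 2; order 6: 3; order 12: 2.
Total: 12.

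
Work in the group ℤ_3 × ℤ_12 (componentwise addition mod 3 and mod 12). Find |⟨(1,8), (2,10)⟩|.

6

|⟨(1,8)⟩| = 3 and |⟨(2,10)⟩| = 6, so |H| is a multiple of lcm(3, 6) = 6 and divides |G| = 36.
Closing under the operation: H = {(0,0), (0,6), (1,2), (1,8), (2,4), (2,10)}, so |H| = 6.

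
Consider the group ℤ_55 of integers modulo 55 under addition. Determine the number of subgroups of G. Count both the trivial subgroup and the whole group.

4

Subgroups of the cyclic group ℤ_55 correspond bijectively to divisors of 55.
Divisors of 55: 1, 5, 11, 55.
So ℤ_55 has 4 subgroups.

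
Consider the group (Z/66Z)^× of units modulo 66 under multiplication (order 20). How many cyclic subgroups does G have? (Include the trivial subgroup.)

8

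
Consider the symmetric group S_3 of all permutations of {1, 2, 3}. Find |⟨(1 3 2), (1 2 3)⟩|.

3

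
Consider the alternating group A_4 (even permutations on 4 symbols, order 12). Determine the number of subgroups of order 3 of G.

|G| = 12 and 3 | 12, so subgroups of order 3 are possible by Lagrange.
The subgroups of order 3 are: {e, (1 2 3), (1 3 2)}; {e, (1 2 4), (1 4 2)}; {e, (1 3 4), (1 4 3)}; {e, (2 3 4), (2 4 3)}.
So G has 4 subgroups of order 3.

4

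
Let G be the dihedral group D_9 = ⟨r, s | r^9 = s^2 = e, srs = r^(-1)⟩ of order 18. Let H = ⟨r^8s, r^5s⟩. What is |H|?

6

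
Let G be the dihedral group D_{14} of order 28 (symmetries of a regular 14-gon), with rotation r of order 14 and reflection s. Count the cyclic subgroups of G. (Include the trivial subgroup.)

A cyclic subgroup of order d is generated by each of its φ(d) elements of order d, so the cyclic subgroups of order d number (#elements of order d)/φ(d).
Cyclic subgroups by order — order 1: 1; order 2: 15; order 7: 1; order 14: 1.
Total: 18.

18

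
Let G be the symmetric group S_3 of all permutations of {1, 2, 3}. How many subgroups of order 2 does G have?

|G| = 6 and 2 | 6, so subgroups of order 2 are possible by Lagrange.
The subgroups of order 2 are: {e, (1 2)}; {e, (1 3)}; {e, (2 3)}.
So G has 3 subgroups of order 2.

3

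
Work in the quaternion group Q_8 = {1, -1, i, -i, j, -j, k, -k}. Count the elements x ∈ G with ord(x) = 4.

6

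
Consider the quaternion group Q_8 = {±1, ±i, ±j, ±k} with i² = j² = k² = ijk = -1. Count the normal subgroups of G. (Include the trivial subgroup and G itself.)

6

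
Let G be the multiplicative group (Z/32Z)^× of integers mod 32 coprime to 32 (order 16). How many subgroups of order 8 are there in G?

|G| = 16 and 8 | 16, so subgroups of order 8 are possible by Lagrange.
The subgroups of order 8 are: {1, 3, 9, 11, 17, 19, 25, 27}; {1, 5, 9, 13, 17, 21, 25, 29}; {1, 7, 9, 15, 17, 23, 25, 31}.
So G has 3 subgroups of order 8.

3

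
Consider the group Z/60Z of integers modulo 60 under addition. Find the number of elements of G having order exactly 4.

2

In a cyclic group of order 60, the number of elements of order d (for d | 60) is φ(d).
φ(4) = 2.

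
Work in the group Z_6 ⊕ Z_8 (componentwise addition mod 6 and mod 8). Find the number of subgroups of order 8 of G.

3

|G| = 48 and 8 | 48, so subgroups of order 8 are possible by Lagrange.
The subgroups of order 8 are: {(0,0), (0,1), (0,2), (0,3), (0,4), (0,5), (0,6), (0,7)}; {(0,0), (0,2), (0,4), (0,6), (3,0), (3,2), (3,4), (3,6)}; {(0,0), (0,2), (0,4), (0,6), (3,1), (3,3), (3,5), (3,7)}.
So G has 3 subgroups of order 8.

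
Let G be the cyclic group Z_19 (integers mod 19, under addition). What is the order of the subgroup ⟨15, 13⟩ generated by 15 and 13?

19

|⟨15⟩| = 19 and |⟨13⟩| = 19, so |H| is a multiple of lcm(19, 19) = 19 and divides |G| = 19.
Closing {15, 13} under the group operation gives all of G, so |H| = 19.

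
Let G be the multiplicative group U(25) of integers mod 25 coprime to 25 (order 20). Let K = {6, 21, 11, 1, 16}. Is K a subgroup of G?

|K| = 5 divides |G| = 20, consistent with Lagrange.
K contains the identity, every element's inverse is in K, and K is closed under ·: it is a subgroup.
In fact K = ⟨16⟩.

Yes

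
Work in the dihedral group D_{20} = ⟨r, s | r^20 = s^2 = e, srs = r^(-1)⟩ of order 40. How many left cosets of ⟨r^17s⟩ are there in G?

|⟨r^17s⟩| = 2 and |G| = 40.
By Lagrange, [G : H] = |G|/|H| = 40/2 = 20.

20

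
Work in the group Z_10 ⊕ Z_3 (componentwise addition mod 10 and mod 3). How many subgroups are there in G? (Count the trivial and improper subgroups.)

|G| = 30, so by Lagrange every subgroup order divides 30. Divisors: 1, 2, 3, 5, 6, 10, 15, 30.
Subgroups by order — order 1: 1; order 2: 1; order 3: 1; order 5: 1; order 6: 1; order 10: 1; order 15: 1; order 30: 1.
Total: 1 + 1 + 1 + 1 + 1 + 1 + 1 + 1 = 8.

8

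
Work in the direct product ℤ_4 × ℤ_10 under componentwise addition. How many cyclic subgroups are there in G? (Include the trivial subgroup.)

12

Each element a generates a cyclic subgroup ⟨a⟩; distinct elements may generate the same one (a cyclic group of order d has φ(d) generators).
Cyclic subgroups by order — order 1: 1; order 2: 3; order 4: 2; order 5: 1; order 10: 3; order 20: 2.
Total: 12.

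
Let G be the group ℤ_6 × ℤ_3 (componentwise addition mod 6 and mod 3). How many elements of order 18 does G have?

0

An element (a,b) has order lcm(ord(a), ord(b)); count pairs with lcm equal to 18.
Enumerating gives 0 such elements.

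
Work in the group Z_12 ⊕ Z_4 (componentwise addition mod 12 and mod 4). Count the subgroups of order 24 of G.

3

|G| = 48 and 24 | 48, so subgroups of order 24 are possible by Lagrange.
The subgroups of order 24 are: {(0,0), (0,1), (0,2), (0,3), (2,0), (2,1), (2,2), (2,3), (4,0), (4,1), (4,2), (4,3), (6,0), (6,1), (6,2), (6,3), (8,0), (8,1), (8,2), (8,3), (10,0), (10,1), (10,2), (10,3)}; {(0,0), (0,2), (1,0), (1,2), (2,0), (2,2), (3,0), (3,2), (4,0), (4,2), (5,0), (5,2), (6,0), (6,2), (7,0), (7,2), (8,0), (8,2), (9,0), (9,2), (10,0), (10,2), (11,0), (11,2)}; {(0,0), (0,2), (1,1), (1,3), (2,0), (2,2), (3,1), (3,3), (4,0), (4,2), (5,1), (5,3), (6,0), (6,2), (7,1), (7,3), (8,0), (8,2), (9,1), (9,3), (10,0), (10,2), (11,1), (11,3)}.
So G has 3 subgroups of order 24.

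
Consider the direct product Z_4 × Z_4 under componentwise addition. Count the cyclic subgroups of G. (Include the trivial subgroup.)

Each element a generates a cyclic subgroup ⟨a⟩; distinct elements may generate the same one (a cyclic group of order d has φ(d) generators).
Cyclic subgroups by order — order 1: 1; order 2: 3; order 4: 6.
Total: 10.

10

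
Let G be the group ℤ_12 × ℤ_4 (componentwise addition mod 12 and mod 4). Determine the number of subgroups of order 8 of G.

|G| = 48 and 8 | 48, so subgroups of order 8 are possible by Lagrange.
The subgroups of order 8 are: {(0,0), (0,1), (0,2), (0,3), (6,0), (6,1), (6,2), (6,3)}; {(0,0), (0,2), (3,0), (3,2), (6,0), (6,2), (9,0), (9,2)}; {(0,0), (0,2), (3,1), (3,3), (6,0), (6,2), (9,1), (9,3)}.
So G has 3 subgroups of order 8.

3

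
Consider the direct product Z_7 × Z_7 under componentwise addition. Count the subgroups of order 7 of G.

|G| = 49 and 7 | 49, so subgroups of order 7 are possible by Lagrange.
The subgroups of order 7 are: {(0,0), (0,1), (0,2), (0,3), (0,4), (0,5), (0,6)}; {(0,0), (1,0), (2,0), (3,0), (4,0), (5,0), (6,0)}; {(0,0), (1,1), (2,2), (3,3), (4,4), (5,5), (6,6)}; {(0,0), (1,2), (2,4), (3,6), (4,1), (5,3), (6,5)}; … (8 in all).
So G has 8 subgroups of order 7.

8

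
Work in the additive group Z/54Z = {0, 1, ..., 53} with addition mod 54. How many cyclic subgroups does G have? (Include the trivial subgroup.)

8

Each element a generates a cyclic subgroup ⟨a⟩; distinct elements may generate the same one (a cyclic group of order d has φ(d) generators).
Cyclic subgroups by order — order 1: 1; order 2: 1; order 3: 1; order 6: 1; order 9: 1; order 18: 1; order 27: 1; order 54: 1.
Total: 8.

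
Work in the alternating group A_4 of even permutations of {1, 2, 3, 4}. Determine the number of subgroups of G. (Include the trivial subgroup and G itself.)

10

|G| = 12, so by Lagrange every subgroup order divides 12. Divisors: 1, 2, 3, 4, 6, 12.
Subgroups by order — order 1: 1; order 2: 3; order 3: 4; order 4: 1; order 6: 0; order 12: 1.
Total: 1 + 3 + 4 + 1 + 0 + 1 = 10.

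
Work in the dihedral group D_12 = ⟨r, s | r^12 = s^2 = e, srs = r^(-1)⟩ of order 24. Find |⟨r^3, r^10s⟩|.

8

|⟨r^3⟩| = 4 and |⟨r^10s⟩| = 2, so |H| is a multiple of lcm(4, 2) = 4 and divides |G| = 24.
Closing under the operation: H = {e, r^3, r^6, r^9, rs, r^4s, r^7s, r^10s}, so |H| = 8.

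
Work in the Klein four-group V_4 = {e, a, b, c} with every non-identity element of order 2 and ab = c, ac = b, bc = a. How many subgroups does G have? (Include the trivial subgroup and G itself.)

|G| = 4, so by Lagrange every subgroup order divides 4. Divisors: 1, 2, 4.
Subgroups by order — order 1: 1; order 2: 3; order 4: 1.
Total: 1 + 3 + 1 = 5.

5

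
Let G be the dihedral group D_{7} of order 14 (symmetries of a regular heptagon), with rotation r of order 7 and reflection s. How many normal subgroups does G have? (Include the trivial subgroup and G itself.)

G has 10 subgroups. Checking conjugation-invariance by order — order 1: 1/1 normal; order 2: 0/7 normal; order 7: 1/1 normal; order 14: 1/1 normal.
Total normal subgroups: 3.

3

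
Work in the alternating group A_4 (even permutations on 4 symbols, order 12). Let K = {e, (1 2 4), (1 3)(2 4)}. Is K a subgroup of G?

(1 2 4) ∈ K but its inverse (1 4 2) ∉ K, so K is not a subgroup.

No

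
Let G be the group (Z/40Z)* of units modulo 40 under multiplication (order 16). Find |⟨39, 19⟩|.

|⟨39⟩| = 2 and |⟨19⟩| = 2, so |H| is a multiple of lcm(2, 2) = 2 and divides |G| = 16.
Closing under the operation: H = {1, 19, 21, 39}, so |H| = 4.

4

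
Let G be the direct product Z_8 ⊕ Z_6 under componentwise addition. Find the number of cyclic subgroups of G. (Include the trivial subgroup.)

Each element a generates a cyclic subgroup ⟨a⟩; distinct elements may generate the same one (a cyclic group of order d has φ(d) generators).
Cyclic subgroups by order — order 1: 1; order 2: 3; order 3: 1; order 4: 2; order 6: 3; order 8: 2; order 12: 2; order 24: 2.
Total: 16.

16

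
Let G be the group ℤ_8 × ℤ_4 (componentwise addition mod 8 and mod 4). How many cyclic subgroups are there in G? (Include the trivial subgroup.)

Each element a generates a cyclic subgroup ⟨a⟩; distinct elements may generate the same one (a cyclic group of order d has φ(d) generators).
Cyclic subgroups by order — order 1: 1; order 2: 3; order 4: 6; order 8: 4.
Total: 14.

14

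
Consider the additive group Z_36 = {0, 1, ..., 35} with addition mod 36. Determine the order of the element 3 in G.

In Z_36, the order of an element a is n/gcd(a, n).
gcd(3, 36) = 3, so |⟨3⟩| = 36/3 = 12.

12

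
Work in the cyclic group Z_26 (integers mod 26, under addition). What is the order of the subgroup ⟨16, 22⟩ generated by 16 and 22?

13

|⟨16⟩| = 13 and |⟨22⟩| = 13, so |H| is a multiple of lcm(13, 13) = 13 and divides |G| = 26.
Closing under the operation: H = {0, 2, 4, 6, 8, 10, 12, 14, 16, 18, 20, 22, 24}, so |H| = 13.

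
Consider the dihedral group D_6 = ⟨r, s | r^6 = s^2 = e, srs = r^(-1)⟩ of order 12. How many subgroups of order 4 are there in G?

|G| = 12 and 4 | 12, so subgroups of order 4 are possible by Lagrange.
The subgroups of order 4 are: {e, r^3, r^2s, r^5s}; {e, r^3, s, r^3s}; {e, r^3, rs, r^4s}.
So G has 3 subgroups of order 4.

3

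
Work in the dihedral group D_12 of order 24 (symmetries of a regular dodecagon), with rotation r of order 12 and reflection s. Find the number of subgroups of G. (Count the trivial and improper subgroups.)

|G| = 24, so by Lagrange every subgroup order divides 24. Divisors: 1, 2, 3, 4, 6, 8, 12, 24.
Subgroups by order — order 1: 1; order 2: 13; order 3: 1; order 4: 7; order 6: 5; order 8: 3; order 12: 3; order 24: 1.
Total: 1 + 13 + 1 + 7 + 5 + 3 + 3 + 1 = 34.

34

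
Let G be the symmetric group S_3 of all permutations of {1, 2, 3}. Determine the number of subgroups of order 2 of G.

|G| = 6 and 2 | 6, so subgroups of order 2 are possible by Lagrange.
The subgroups of order 2 are: {e, (1 2)}; {e, (1 3)}; {e, (2 3)}.
So G has 3 subgroups of order 2.

3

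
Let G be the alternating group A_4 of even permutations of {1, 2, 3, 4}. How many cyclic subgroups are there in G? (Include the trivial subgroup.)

Each element a generates a cyclic subgroup ⟨a⟩; distinct elements may generate the same one (a cyclic group of order d has φ(d) generators).
Cyclic subgroups by order — order 1: 1; order 2: 3; order 3: 4.
Total: 8.

8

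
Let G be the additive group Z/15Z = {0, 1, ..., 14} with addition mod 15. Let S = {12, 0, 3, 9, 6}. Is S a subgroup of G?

|S| = 5 divides |G| = 15, consistent with Lagrange.
S contains the identity, every element's inverse is in S, and S is closed under +: it is a subgroup.
In fact S = ⟨3⟩.

Yes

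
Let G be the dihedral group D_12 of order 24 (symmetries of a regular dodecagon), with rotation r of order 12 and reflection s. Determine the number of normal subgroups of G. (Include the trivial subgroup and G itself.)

G has 34 subgroups. Checking conjugation-invariance by order — order 1: 1/1 normal; order 2: 1/13 normal; order 3: 1/1 normal; order 4: 1/7 normal; order 6: 1/5 normal; order 8: 0/3 normal; order 12: 3/3 normal; order 24: 1/1 normal.
Total normal subgroups: 9.

9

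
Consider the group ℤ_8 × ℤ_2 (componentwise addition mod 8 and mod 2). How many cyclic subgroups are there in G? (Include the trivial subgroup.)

8

Each element a generates a cyclic subgroup ⟨a⟩; distinct elements may generate the same one (a cyclic group of order d has φ(d) generators).
Cyclic subgroups by order — order 1: 1; order 2: 3; order 4: 2; order 8: 2.
Total: 8.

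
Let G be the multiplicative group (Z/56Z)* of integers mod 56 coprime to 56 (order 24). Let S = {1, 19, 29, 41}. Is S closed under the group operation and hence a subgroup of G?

19 ∈ S but its inverse 3 ∉ S, so S is not a subgroup.

No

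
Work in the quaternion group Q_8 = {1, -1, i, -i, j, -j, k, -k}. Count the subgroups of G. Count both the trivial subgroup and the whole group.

6

|G| = 8, so by Lagrange every subgroup order divides 8. Divisors: 1, 2, 4, 8.
Subgroups by order — order 1: 1; order 2: 1; order 4: 3; order 8: 1.
Total: 1 + 1 + 3 + 1 = 6.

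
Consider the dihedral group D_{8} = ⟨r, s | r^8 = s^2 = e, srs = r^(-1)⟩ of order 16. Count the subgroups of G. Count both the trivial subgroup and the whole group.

19

|G| = 16, so by Lagrange every subgroup order divides 16. Divisors: 1, 2, 4, 8, 16.
Subgroups by order — order 1: 1; order 2: 9; order 4: 5; order 8: 3; order 16: 1.
Total: 1 + 9 + 5 + 3 + 1 = 19.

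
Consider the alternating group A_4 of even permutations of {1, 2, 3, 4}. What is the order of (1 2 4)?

3

Computing powers of (1 2 4): the smallest k with ((1 2 4))^k = e is k = 3.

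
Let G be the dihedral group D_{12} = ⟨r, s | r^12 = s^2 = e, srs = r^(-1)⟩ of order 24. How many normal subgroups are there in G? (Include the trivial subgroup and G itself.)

9

G has 34 subgroups. Checking conjugation-invariance by order — order 1: 1/1 normal; order 2: 1/13 normal; order 3: 1/1 normal; order 4: 1/7 normal; order 6: 1/5 normal; order 8: 0/3 normal; order 12: 3/3 normal; order 24: 1/1 normal.
Total normal subgroups: 9.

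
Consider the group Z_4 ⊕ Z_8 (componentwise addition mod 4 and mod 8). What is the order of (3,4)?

The order of (3,4) in Z_4 × Z_8 is lcm(ord(3) in Z_4, ord(4) in Z_8).
ord(3) = 4 and ord(4) = 2, so |⟨(3,4)⟩| = lcm(4, 2) = 4.

4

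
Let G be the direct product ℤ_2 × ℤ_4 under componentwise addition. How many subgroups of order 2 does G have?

3

|G| = 8 and 2 | 8, so subgroups of order 2 are possible by Lagrange.
The subgroups of order 2 are: {(0,0), (0,2)}; {(0,0), (1,0)}; {(0,0), (1,2)}.
So G has 3 subgroups of order 2.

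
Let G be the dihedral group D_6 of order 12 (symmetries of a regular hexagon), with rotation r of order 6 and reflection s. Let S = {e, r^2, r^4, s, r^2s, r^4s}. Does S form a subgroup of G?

Yes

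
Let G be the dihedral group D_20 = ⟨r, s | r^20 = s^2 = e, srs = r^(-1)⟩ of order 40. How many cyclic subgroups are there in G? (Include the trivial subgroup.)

Group the elements of G by the cyclic subgroup they generate; each cyclic subgroup of order d accounts for φ(d) elements.
Cyclic subgroups by order — order 1: 1; order 2: 21; order 4: 1; order 5: 1; order 10: 1; order 20: 1.
Total: 26.

26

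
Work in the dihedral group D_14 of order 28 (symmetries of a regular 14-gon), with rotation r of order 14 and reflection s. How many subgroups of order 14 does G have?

3

|G| = 28 and 14 | 28, so subgroups of order 14 are possible by Lagrange.
The subgroups of order 14 are: {e, r, r^2, r^3, r^4, r^5, r^6, r^7, r^8, r^9, r^10, r^11, r^12, r^13}; {e, r^2, r^4, r^6, r^8, r^10, r^12, s, r^2s, r^4s, r^6s, r^8s, r^10s, r^12s}; {e, r^2, r^4, r^6, r^8, r^10, r^12, rs, r^3s, r^5s, r^7s, r^9s, r^11s, r^13s}.
So G has 3 subgroups of order 14.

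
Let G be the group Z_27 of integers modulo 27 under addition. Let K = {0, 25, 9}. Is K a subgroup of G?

9 ∈ K but its inverse 18 ∉ K, so K is not a subgroup.

No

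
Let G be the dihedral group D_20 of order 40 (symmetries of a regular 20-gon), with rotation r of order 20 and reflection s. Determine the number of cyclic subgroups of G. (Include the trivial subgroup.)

26

Group the elements of G by the cyclic subgroup they generate; each cyclic subgroup of order d accounts for φ(d) elements.
Cyclic subgroups by order — order 1: 1; order 2: 21; order 4: 1; order 5: 1; order 10: 1; order 20: 1.
Total: 26.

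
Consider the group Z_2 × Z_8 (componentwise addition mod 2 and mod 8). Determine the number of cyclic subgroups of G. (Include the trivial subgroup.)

8

Group the elements of G by the cyclic subgroup they generate; each cyclic subgroup of order d accounts for φ(d) elements.
Cyclic subgroups by order — order 1: 1; order 2: 3; order 4: 2; order 8: 2.
Total: 8.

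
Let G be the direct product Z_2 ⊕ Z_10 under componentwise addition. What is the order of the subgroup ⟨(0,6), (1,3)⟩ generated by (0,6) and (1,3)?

|⟨(0,6)⟩| = 5 and |⟨(1,3)⟩| = 10, so |H| is a multiple of lcm(5, 10) = 10 and divides |G| = 20.
Closing under the operation: H = {(0,0), (0,2), (0,4), (0,6), (0,8), (1,1), (1,3), (1,5), (1,7), (1,9)}, so |H| = 10.

10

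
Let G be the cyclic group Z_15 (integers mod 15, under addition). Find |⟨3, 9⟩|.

5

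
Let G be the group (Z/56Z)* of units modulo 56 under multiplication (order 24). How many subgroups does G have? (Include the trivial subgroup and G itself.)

32

|G| = 24, so by Lagrange every subgroup order divides 24. Divisors: 1, 2, 3, 4, 6, 8, 12, 24.
Subgroups by order — order 1: 1; order 2: 7; order 3: 1; order 4: 7; order 6: 7; order 8: 1; order 12: 7; order 24: 1.
Total: 1 + 7 + 1 + 7 + 7 + 1 + 7 + 1 = 32.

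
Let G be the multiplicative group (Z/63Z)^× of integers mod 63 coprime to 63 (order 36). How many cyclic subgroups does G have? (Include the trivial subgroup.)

Group the elements of G by the cyclic subgroup they generate; each cyclic subgroup of order d accounts for φ(d) elements.
Cyclic subgroups by order — order 1: 1; order 2: 3; order 3: 4; order 6: 12.
Total: 20.

20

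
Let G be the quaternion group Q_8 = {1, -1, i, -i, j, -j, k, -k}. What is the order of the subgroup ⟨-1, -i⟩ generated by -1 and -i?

|⟨-1⟩| = 2 and |⟨-i⟩| = 4, so |H| is a multiple of lcm(2, 4) = 4 and divides |G| = 8.
Closing under the operation: H = {1, -1, i, -i}, so |H| = 4.

4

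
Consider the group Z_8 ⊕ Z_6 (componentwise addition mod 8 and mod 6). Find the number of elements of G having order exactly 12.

8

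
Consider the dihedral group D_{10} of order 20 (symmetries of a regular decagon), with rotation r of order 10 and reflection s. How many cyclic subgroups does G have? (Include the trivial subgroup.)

Each element a generates a cyclic subgroup ⟨a⟩; distinct elements may generate the same one (a cyclic group of order d has φ(d) generators).
Cyclic subgroups by order — order 1: 1; order 2: 11; order 5: 1; order 10: 1.
Total: 14.

14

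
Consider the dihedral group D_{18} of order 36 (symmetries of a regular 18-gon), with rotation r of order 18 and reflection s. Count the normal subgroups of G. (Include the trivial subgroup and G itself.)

G has 45 subgroups. Checking conjugation-invariance by order — order 1: 1/1 normal; order 2: 1/19 normal; order 3: 1/1 normal; order 4: 0/9 normal; order 6: 1/7 normal; order 9: 1/1 normal; order 12: 0/3 normal; order 18: 3/3 normal; order 36: 1/1 normal.
Total normal subgroups: 9.

9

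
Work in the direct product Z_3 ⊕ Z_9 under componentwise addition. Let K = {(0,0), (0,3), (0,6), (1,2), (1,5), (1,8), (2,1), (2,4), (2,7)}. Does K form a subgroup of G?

|K| = 9 divides |G| = 27, consistent with Lagrange.
K contains the identity, every element's inverse is in K, and K is closed under +: it is a subgroup.
In fact K = ⟨(2,4)⟩.

Yes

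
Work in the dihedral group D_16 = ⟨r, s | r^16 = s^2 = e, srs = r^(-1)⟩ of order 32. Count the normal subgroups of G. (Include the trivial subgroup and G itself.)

8

G has 36 subgroups. Checking conjugation-invariance by order — order 1: 1/1 normal; order 2: 1/17 normal; order 4: 1/9 normal; order 8: 1/5 normal; order 16: 3/3 normal; order 32: 1/1 normal.
Total normal subgroups: 8.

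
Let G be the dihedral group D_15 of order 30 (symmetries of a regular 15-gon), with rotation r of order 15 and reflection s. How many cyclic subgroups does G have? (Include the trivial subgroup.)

19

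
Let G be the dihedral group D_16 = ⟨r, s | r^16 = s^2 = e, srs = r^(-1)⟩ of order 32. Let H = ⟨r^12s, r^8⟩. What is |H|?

4

|⟨r^12s⟩| = 2 and |⟨r^8⟩| = 2, so |H| is a multiple of lcm(2, 2) = 2 and divides |G| = 32.
Closing under the operation: H = {e, r^8, r^4s, r^12s}, so |H| = 4.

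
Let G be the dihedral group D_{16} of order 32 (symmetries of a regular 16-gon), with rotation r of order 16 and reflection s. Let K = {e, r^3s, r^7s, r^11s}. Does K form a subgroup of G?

Closure fails: r^11s · r^7s = r^4 ∉ K. So K is not a subgroup.

No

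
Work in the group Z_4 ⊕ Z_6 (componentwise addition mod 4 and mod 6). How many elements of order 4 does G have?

4

An element (a,b) has order lcm(ord(a), ord(b)); count pairs with lcm equal to 4.
Enumerating gives 4 such elements.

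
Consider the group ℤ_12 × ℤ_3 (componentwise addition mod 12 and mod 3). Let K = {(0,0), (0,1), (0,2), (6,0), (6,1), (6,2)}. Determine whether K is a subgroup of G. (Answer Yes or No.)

Yes

|K| = 6 divides |G| = 36, consistent with Lagrange.
K contains the identity, every element's inverse is in K, and K is closed under +: it is a subgroup.
In fact K = ⟨(6,2)⟩.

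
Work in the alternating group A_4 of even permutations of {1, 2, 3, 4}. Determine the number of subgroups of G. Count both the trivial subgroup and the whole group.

10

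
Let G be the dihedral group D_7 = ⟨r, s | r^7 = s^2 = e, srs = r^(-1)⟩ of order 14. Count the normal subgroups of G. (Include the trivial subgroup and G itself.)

3

G has 10 subgroups. Checking conjugation-invariance by order — order 1: 1/1 normal; order 2: 0/7 normal; order 7: 1/1 normal; order 14: 1/1 normal.
Total normal subgroups: 3.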